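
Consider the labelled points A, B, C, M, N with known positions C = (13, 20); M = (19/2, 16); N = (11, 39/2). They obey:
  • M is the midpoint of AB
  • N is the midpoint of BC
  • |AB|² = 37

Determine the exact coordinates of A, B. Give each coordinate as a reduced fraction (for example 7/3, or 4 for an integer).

A = (10, 13)
B = (9, 19)

1. B_x = 9  [B = 2·N−C = 2·(11, 39/2)−(13, 20)]
2. B_y = 19  [B = 2·N−C = 2·(11, 39/2)−(13, 20)]
   so B = (9, 19)
3. A_x = 10  [A = 2·M−B = 2·(19/2, 16)−(9, 19)]
4. A_y = 13  [A = 2·M−B = 2·(19/2, 16)−(9, 19)]
   so A = (10, 13)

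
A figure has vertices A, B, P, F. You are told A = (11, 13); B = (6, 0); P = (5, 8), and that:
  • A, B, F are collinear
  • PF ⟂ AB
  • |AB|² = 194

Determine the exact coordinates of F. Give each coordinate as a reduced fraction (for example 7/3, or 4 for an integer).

1. F_x = 1659/194  [[A, B, F are collinear ⇒ 13x-5y-78=0] ∩ [PF ⟂ AB ⇒ -5x-13y+129=0]]
2. F_y = 1287/194  [[A, B, F are collinear ⇒ 13x-5y-78=0] ∩ [PF ⟂ AB ⇒ -5x-13y+129=0]]
   so F = (1659/194, 1287/194)

F = (1659/194, 1287/194)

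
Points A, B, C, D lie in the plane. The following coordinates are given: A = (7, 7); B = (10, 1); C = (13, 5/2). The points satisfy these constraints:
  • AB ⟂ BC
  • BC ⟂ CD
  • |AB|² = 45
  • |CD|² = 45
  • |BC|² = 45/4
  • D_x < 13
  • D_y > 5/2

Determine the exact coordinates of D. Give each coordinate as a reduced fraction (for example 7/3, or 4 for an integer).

D = (10, 17/2)

1. D_x = 10  [[BC ⟂ CD ⇒ 3x+3/2y-171/4=0] ∩ [|D−(13, 5/2)|²=45]]
2. D_y = 17/2  [[BC ⟂ CD ⇒ 3x+3/2y-171/4=0] ∩ [|D−(13, 5/2)|²=45]]
   so D = (10, 17/2)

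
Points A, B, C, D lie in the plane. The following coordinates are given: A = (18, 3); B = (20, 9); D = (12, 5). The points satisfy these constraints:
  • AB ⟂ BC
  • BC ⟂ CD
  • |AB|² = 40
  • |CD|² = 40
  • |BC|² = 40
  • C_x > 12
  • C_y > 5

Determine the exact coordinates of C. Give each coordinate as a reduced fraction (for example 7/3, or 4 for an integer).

C = (14, 11)

1. C_x = 14  [[AB ⟂ BC ⇒ 2x+6y-94=0] ∩ [|C−(12, 5)|²=40]]
2. C_y = 11  [[AB ⟂ BC ⇒ 2x+6y-94=0] ∩ [|C−(12, 5)|²=40]]
   so C = (14, 11)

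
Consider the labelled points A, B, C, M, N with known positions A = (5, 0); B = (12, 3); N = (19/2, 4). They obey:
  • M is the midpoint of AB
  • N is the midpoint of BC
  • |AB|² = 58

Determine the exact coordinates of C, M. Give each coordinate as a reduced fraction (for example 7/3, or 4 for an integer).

C = (7, 5)
M = (17/2, 3/2)

1. M_x = 17/2  [2·M = A+B = (5, 0)+(12, 3)]
2. M_y = 3/2  [2·M = A+B = (5, 0)+(12, 3)]
   so M = (17/2, 3/2)
3. C_x = 7  [C = 2·N−B = 2·(19/2, 4)−(12, 3)]
4. C_y = 5  [C = 2·N−B = 2·(19/2, 4)−(12, 3)]
   so C = (7, 5)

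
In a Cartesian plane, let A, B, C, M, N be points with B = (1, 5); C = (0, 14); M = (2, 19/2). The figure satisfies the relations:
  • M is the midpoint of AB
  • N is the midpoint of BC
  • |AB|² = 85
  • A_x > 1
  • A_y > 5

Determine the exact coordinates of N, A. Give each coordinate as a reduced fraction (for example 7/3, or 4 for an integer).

N = (1/2, 19/2)
A = (3, 14)

1. A_x = 3  [A = 2·M−B = 2·(2, 19/2)−(1, 5)]
2. A_y = 14  [A = 2·M−B = 2·(2, 19/2)−(1, 5)]
   so A = (3, 14)
3. N_x = 1/2  [2·N = B+C = (1, 5)+(0, 14)]
4. N_y = 19/2  [2·N = B+C = (1, 5)+(0, 14)]
   so N = (1/2, 19/2)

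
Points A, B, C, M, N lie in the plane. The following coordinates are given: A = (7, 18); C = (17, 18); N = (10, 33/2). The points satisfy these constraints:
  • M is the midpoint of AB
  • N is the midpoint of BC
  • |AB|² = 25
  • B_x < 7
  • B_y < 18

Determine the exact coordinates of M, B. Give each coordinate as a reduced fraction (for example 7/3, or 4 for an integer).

1. B_x = 3  [B = 2·N−C = 2·(10, 33/2)−(17, 18)]
2. B_y = 15  [B = 2·N−C = 2·(10, 33/2)−(17, 18)]
   so B = (3, 15)
3. M_x = 5  [2·M = A+B = (7, 18)+(3, 15)]
4. M_y = 33/2  [2·M = A+B = (7, 18)+(3, 15)]
   so M = (5, 33/2)

M = (5, 33/2)
B = (3, 15)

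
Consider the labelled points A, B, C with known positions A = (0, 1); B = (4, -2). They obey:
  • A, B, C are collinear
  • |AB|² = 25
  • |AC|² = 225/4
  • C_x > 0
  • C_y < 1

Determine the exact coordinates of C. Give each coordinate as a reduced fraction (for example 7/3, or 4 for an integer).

1. C_x = 6  [[A, B, C are collinear ⇒ 3x+4y-4=0] ∩ [|C−(0, 1)|²=225/4]]
2. C_y = -7/2  [[A, B, C are collinear ⇒ 3x+4y-4=0] ∩ [|C−(0, 1)|²=225/4]]
   so C = (6, -7/2)

C = (6, -7/2)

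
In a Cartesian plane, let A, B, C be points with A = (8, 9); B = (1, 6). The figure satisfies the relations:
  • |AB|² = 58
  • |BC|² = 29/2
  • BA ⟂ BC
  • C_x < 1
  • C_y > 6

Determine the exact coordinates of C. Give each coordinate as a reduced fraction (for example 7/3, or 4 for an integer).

1. C_x = -1/2  [[BA ⟂ BC ⇒ 7x+3y-25=0] ∩ [|C−(1, 6)|²=29/2]]
2. C_y = 19/2  [[BA ⟂ BC ⇒ 7x+3y-25=0] ∩ [|C−(1, 6)|²=29/2]]
   so C = (-1/2, 19/2)

C = (-1/2, 19/2)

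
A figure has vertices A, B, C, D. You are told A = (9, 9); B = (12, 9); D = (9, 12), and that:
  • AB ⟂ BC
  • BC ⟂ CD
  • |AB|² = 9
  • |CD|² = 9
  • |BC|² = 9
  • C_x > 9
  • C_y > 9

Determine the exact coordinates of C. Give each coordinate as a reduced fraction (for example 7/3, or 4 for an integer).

1. C_x = 12  [[AB ⟂ BC ⇒ 3x-36=0] ∩ [|C−(9, 12)|²=9]]
2. C_y = 12  [[AB ⟂ BC ⇒ 3x-36=0] ∩ [|C−(9, 12)|²=9]]
   so C = (12, 12)

C = (12, 12)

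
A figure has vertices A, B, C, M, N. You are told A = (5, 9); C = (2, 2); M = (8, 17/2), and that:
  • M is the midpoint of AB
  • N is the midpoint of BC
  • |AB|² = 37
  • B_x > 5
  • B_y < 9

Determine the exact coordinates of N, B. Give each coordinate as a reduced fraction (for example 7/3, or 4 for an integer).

1. B_x = 11  [B = 2·M−A = 2·(8, 17/2)−(5, 9)]
2. B_y = 8  [B = 2·M−A = 2·(8, 17/2)−(5, 9)]
   so B = (11, 8)
3. N_x = 13/2  [2·N = B+C = (11, 8)+(2, 2)]
4. N_y = 5  [2·N = B+C = (11, 8)+(2, 2)]
   so N = (13/2, 5)

N = (13/2, 5)
B = (11, 8)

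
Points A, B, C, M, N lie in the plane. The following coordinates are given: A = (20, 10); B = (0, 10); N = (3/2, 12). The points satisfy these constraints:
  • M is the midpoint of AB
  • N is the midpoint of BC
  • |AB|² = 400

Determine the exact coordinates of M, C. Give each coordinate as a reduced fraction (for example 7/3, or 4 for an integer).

M = (10, 10)
C = (3, 14)

1. M_x = 10  [2·M = A+B = (20, 10)+(0, 10)]
2. M_y = 10  [2·M = A+B = (20, 10)+(0, 10)]
   so M = (10, 10)
3. C_x = 3  [C = 2·N−B = 2·(3/2, 12)−(0, 10)]
4. C_y = 14  [C = 2·N−B = 2·(3/2, 12)−(0, 10)]
   so C = (3, 14)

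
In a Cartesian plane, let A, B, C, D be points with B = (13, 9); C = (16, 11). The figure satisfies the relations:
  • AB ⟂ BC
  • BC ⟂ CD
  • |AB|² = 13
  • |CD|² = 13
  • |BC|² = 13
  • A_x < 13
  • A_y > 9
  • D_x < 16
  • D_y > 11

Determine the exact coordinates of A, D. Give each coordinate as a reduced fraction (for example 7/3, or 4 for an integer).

A = (11, 12)
D = (14, 14)

1. A_x = 11  [[AB ⟂ BC ⇒ -3x-2y+57=0] ∩ [|A−(13, 9)|²=13]]
2. A_y = 12  [[AB ⟂ BC ⇒ -3x-2y+57=0] ∩ [|A−(13, 9)|²=13]]
   so A = (11, 12)
3. D_x = 14  [[BC ⟂ CD ⇒ 3x+2y-70=0] ∩ [|D−(16, 11)|²=13]]
4. D_y = 14  [[BC ⟂ CD ⇒ 3x+2y-70=0] ∩ [|D−(16, 11)|²=13]]
   so D = (14, 14)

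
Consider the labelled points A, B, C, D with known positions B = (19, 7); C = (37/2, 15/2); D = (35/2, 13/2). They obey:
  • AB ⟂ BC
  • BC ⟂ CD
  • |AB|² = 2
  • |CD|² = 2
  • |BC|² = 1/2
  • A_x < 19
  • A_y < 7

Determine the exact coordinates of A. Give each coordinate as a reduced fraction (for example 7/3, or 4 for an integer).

1. A_x = 18  [[AB ⟂ BC ⇒ 1/2x-1/2y-6=0] ∩ [|A−(19, 7)|²=2]]
2. A_y = 6  [[AB ⟂ BC ⇒ 1/2x-1/2y-6=0] ∩ [|A−(19, 7)|²=2]]
   so A = (18, 6)

A = (18, 6)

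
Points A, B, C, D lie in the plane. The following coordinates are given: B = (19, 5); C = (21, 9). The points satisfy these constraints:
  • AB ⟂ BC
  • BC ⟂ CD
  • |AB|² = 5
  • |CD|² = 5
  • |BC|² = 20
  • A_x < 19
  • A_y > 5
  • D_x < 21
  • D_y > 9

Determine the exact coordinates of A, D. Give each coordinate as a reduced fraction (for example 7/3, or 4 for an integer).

1. A_x = 17  [[AB ⟂ BC ⇒ -2x-4y+58=0] ∩ [|A−(19, 5)|²=5]]
2. A_y = 6  [[AB ⟂ BC ⇒ -2x-4y+58=0] ∩ [|A−(19, 5)|²=5]]
   so A = (17, 6)
3. D_x = 19  [[BC ⟂ CD ⇒ 2x+4y-78=0] ∩ [|D−(21, 9)|²=5]]
4. D_y = 10  [[BC ⟂ CD ⇒ 2x+4y-78=0] ∩ [|D−(21, 9)|²=5]]
   so D = (19, 10)

A = (17, 6)
D = (19, 10)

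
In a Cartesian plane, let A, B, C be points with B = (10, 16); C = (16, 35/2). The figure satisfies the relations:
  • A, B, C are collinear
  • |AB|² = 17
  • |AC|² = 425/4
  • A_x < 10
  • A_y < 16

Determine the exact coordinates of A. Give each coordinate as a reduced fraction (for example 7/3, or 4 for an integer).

1. A_x = 6  [[A, B, C are collinear ⇒ -3/2x+6y-81=0] ∩ [|A−(10, 16)|²=17]]
2. A_y = 15  [[A, B, C are collinear ⇒ -3/2x+6y-81=0] ∩ [|A−(10, 16)|²=17]]
   so A = (6, 15)

A = (6, 15)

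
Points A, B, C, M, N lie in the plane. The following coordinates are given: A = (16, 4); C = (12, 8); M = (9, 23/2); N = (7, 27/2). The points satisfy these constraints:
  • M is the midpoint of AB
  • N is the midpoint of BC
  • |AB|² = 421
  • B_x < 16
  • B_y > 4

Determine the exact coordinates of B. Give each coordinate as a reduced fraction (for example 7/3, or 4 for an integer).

1. B_x = 2  [B = 2·M−A = 2·(9, 23/2)−(16, 4)]
2. B_y = 19  [B = 2·M−A = 2·(9, 23/2)−(16, 4)]
   so B = (2, 19)

B = (2, 19)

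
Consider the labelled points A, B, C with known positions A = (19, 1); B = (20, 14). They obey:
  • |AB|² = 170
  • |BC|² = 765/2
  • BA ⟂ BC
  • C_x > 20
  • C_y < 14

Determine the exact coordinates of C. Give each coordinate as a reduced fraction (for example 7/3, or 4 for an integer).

C = (79/2, 25/2)

1. C_x = 79/2  [[BA ⟂ BC ⇒ -1x-13y+202=0] ∩ [|C−(20, 14)|²=765/2]]
2. C_y = 25/2  [[BA ⟂ BC ⇒ -1x-13y+202=0] ∩ [|C−(20, 14)|²=765/2]]
   so C = (79/2, 25/2)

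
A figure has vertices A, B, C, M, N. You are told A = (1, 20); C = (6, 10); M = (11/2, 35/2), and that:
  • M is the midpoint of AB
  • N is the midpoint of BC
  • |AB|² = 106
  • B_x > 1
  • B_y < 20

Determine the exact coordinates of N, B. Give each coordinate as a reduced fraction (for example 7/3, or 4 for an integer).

1. B_x = 10  [B = 2·M−A = 2·(11/2, 35/2)−(1, 20)]
2. B_y = 15  [B = 2·M−A = 2·(11/2, 35/2)−(1, 20)]
   so B = (10, 15)
3. N_x = 8  [2·N = B+C = (10, 15)+(6, 10)]
4. N_y = 25/2  [2·N = B+C = (10, 15)+(6, 10)]
   so N = (8, 25/2)

N = (8, 25/2)
B = (10, 15)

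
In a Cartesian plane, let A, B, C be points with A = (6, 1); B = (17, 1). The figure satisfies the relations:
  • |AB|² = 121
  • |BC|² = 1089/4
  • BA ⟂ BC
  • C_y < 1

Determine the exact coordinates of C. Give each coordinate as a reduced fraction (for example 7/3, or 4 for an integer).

1. C_x = 17  [[BA ⟂ BC ⇒ -11x+187=0] ∩ [|C−(17, 1)|²=1089/4]]
2. C_y = -31/2  [[BA ⟂ BC ⇒ -11x+187=0] ∩ [|C−(17, 1)|²=1089/4]]
   so C = (17, -31/2)

C = (17, -31/2)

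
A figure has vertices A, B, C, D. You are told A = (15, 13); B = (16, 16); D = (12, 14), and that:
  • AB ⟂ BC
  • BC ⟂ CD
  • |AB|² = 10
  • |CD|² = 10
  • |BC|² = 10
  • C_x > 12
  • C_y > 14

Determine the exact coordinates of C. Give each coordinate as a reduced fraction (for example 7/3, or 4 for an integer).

C = (13, 17)

1. C_x = 13  [[AB ⟂ BC ⇒ 1x+3y-64=0] ∩ [|C−(12, 14)|²=10]]
2. C_y = 17  [[AB ⟂ BC ⇒ 1x+3y-64=0] ∩ [|C−(12, 14)|²=10]]
   so C = (13, 17)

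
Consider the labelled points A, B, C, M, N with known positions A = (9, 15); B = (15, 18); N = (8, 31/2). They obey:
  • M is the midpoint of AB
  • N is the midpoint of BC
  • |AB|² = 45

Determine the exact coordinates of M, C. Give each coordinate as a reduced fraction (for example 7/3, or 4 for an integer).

M = (12, 33/2)
C = (1, 13)

1. M_x = 12  [2·M = A+B = (9, 15)+(15, 18)]
2. M_y = 33/2  [2·M = A+B = (9, 15)+(15, 18)]
   so M = (12, 33/2)
3. C_x = 1  [C = 2·N−B = 2·(8, 31/2)−(15, 18)]
4. C_y = 13  [C = 2·N−B = 2·(8, 31/2)−(15, 18)]
   so C = (1, 13)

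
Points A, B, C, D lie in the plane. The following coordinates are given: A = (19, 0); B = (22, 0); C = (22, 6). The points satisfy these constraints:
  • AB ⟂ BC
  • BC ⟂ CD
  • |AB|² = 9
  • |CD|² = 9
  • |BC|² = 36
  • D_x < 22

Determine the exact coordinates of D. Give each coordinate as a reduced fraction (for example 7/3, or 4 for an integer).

D = (19, 6)

1. D_x = 19  [[BC ⟂ CD ⇒ 6y-36=0] ∩ [|D−(22, 6)|²=9]]
2. D_y = 6  [[BC ⟂ CD ⇒ 6y-36=0] ∩ [|D−(22, 6)|²=9]]
   so D = (19, 6)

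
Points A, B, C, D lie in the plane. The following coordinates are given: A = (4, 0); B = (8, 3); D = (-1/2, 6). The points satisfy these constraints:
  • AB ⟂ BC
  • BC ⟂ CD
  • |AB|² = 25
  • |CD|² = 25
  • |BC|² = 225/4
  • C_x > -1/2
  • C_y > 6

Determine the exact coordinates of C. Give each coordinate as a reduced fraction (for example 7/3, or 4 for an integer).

C = (7/2, 9)

1. C_x = 7/2  [[AB ⟂ BC ⇒ 4x+3y-41=0] ∩ [|C−(-1/2, 6)|²=25]]
2. C_y = 9  [[AB ⟂ BC ⇒ 4x+3y-41=0] ∩ [|C−(-1/2, 6)|²=25]]
   so C = (7/2, 9)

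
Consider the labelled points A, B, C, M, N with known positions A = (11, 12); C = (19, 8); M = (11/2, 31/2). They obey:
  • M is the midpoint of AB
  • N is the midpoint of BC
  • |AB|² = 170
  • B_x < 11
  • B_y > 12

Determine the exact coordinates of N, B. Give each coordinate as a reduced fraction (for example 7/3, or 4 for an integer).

1. B_x = 0  [B = 2·M−A = 2·(11/2, 31/2)−(11, 12)]
2. B_y = 19  [B = 2·M−A = 2·(11/2, 31/2)−(11, 12)]
   so B = (0, 19)
3. N_x = 19/2  [2·N = B+C = (0, 19)+(19, 8)]
4. N_y = 27/2  [2·N = B+C = (0, 19)+(19, 8)]
   so N = (19/2, 27/2)

N = (19/2, 27/2)
B = (0, 19)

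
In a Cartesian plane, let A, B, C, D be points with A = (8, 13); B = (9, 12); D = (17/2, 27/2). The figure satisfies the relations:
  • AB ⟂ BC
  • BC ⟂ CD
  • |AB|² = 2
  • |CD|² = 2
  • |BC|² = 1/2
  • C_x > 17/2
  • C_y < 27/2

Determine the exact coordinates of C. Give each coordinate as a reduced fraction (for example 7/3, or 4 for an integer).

1. C_x = 19/2  [[AB ⟂ BC ⇒ 1x-1y+3=0] ∩ [|C−(17/2, 27/2)|²=2]]
2. C_y = 25/2  [[AB ⟂ BC ⇒ 1x-1y+3=0] ∩ [|C−(17/2, 27/2)|²=2]]
   so C = (19/2, 25/2)

C = (19/2, 25/2)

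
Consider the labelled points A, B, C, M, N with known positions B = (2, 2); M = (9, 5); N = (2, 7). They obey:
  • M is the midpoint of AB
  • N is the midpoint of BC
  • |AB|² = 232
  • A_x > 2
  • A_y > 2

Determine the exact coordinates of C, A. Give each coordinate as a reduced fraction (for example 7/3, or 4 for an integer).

1. A_x = 16  [A = 2·M−B = 2·(9, 5)−(2, 2)]
2. A_y = 8  [A = 2·M−B = 2·(9, 5)−(2, 2)]
   so A = (16, 8)
3. C_x = 2  [C = 2·N−B = 2·(2, 7)−(2, 2)]
4. C_y = 12  [C = 2·N−B = 2·(2, 7)−(2, 2)]
   so C = (2, 12)

C = (2, 12)
A = (16, 8)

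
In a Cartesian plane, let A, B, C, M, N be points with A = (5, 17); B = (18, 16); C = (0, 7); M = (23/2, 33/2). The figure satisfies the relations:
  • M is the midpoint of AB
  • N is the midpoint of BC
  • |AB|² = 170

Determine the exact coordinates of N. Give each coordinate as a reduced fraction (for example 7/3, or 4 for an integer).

N = (9, 23/2)

1. N_x = 9  [2·N = B+C = (18, 16)+(0, 7)]
2. N_y = 23/2  [2·N = B+C = (18, 16)+(0, 7)]
   so N = (9, 23/2)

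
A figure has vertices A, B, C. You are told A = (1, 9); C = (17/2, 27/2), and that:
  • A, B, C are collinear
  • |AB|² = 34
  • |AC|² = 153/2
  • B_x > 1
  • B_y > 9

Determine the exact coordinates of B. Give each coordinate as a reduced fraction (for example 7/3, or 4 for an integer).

1. B_x = 6  [[A, B, C are collinear ⇒ 9/2x-15/2y+63=0] ∩ [|B−(1, 9)|²=34]]
2. B_y = 12  [[A, B, C are collinear ⇒ 9/2x-15/2y+63=0] ∩ [|B−(1, 9)|²=34]]
   so B = (6, 12)

B = (6, 12)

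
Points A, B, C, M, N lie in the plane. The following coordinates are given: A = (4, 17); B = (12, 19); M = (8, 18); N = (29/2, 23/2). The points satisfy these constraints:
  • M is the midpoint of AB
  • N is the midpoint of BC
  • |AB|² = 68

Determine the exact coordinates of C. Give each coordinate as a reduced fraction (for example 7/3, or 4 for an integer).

1. C_x = 17  [C = 2·N−B = 2·(29/2, 23/2)−(12, 19)]
2. C_y = 4  [C = 2·N−B = 2·(29/2, 23/2)−(12, 19)]
   so C = (17, 4)

C = (17, 4)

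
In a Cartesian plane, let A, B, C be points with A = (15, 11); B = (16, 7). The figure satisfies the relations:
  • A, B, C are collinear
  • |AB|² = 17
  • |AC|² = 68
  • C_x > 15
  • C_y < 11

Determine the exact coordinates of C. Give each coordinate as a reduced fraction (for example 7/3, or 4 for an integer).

C = (17, 3)

1. C_x = 17  [[A, B, C are collinear ⇒ 4x+1y-71=0] ∩ [|C−(15, 11)|²=68]]
2. C_y = 3  [[A, B, C are collinear ⇒ 4x+1y-71=0] ∩ [|C−(15, 11)|²=68]]
   so C = (17, 3)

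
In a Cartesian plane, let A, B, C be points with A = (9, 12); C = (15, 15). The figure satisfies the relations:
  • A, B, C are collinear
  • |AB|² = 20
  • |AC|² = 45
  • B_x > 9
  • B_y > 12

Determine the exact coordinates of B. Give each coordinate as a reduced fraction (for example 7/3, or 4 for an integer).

B = (13, 14)

1. B_x = 13  [[A, B, C are collinear ⇒ 3x-6y+45=0] ∩ [|B−(9, 12)|²=20]]
2. B_y = 14  [[A, B, C are collinear ⇒ 3x-6y+45=0] ∩ [|B−(9, 12)|²=20]]
   so B = (13, 14)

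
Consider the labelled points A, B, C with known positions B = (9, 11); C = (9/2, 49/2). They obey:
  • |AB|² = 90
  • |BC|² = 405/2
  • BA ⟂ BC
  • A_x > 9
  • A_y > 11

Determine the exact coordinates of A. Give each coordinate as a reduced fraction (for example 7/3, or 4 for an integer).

1. A_x = 18  [[BA ⟂ BC ⇒ -9/2x+27/2y-108=0] ∩ [|A−(9, 11)|²=90]]
2. A_y = 14  [[BA ⟂ BC ⇒ -9/2x+27/2y-108=0] ∩ [|A−(9, 11)|²=90]]
   so A = (18, 14)

A = (18, 14)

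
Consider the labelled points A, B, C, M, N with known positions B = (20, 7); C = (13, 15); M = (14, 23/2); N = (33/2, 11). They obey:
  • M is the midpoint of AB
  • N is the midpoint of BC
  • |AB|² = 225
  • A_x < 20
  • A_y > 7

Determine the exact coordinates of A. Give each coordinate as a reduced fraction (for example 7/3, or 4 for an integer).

1. A_x = 8  [A = 2·M−B = 2·(14, 23/2)−(20, 7)]
2. A_y = 16  [A = 2·M−B = 2·(14, 23/2)−(20, 7)]
   so A = (8, 16)

A = (8, 16)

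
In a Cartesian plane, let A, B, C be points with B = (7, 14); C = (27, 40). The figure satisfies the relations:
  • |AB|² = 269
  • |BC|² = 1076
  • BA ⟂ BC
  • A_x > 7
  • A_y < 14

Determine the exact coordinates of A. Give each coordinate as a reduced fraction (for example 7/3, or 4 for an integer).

1. A_x = 20  [[BA ⟂ BC ⇒ 20x+26y-504=0] ∩ [|A−(7, 14)|²=269]]
2. A_y = 4  [[BA ⟂ BC ⇒ 20x+26y-504=0] ∩ [|A−(7, 14)|²=269]]
   so A = (20, 4)

A = (20, 4)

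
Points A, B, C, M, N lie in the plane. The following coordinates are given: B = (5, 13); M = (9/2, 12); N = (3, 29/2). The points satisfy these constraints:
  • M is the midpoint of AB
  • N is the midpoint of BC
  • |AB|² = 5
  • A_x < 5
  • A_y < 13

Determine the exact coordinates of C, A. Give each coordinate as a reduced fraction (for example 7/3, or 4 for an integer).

1. A_x = 4  [A = 2·M−B = 2·(9/2, 12)−(5, 13)]
2. A_y = 11  [A = 2·M−B = 2·(9/2, 12)−(5, 13)]
   so A = (4, 11)
3. C_x = 1  [C = 2·N−B = 2·(3, 29/2)−(5, 13)]
4. C_y = 16  [C = 2·N−B = 2·(3, 29/2)−(5, 13)]
   so C = (1, 16)

C = (1, 16)
A = (4, 11)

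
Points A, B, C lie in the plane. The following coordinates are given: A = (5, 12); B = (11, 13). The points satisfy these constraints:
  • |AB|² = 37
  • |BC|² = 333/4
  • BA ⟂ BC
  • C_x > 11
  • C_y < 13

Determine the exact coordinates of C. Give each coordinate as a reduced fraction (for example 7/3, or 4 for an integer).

1. C_x = 25/2  [[BA ⟂ BC ⇒ -6x-1y+79=0] ∩ [|C−(11, 13)|²=333/4]]
2. C_y = 4  [[BA ⟂ BC ⇒ -6x-1y+79=0] ∩ [|C−(11, 13)|²=333/4]]
   so C = (25/2, 4)

C = (25/2, 4)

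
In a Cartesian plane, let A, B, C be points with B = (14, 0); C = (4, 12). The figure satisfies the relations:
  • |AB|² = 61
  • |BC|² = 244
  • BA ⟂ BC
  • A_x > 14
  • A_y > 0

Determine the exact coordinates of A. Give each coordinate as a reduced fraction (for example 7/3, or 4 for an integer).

1. A_x = 20  [[BA ⟂ BC ⇒ -10x+12y+140=0] ∩ [|A−(14, 0)|²=61]]
2. A_y = 5  [[BA ⟂ BC ⇒ -10x+12y+140=0] ∩ [|A−(14, 0)|²=61]]
   so A = (20, 5)

A = (20, 5)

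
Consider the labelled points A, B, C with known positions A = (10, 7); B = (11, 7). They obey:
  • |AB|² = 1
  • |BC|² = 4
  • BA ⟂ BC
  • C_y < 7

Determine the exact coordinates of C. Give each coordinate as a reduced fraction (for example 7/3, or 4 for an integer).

C = (11, 5)

1. C_x = 11  [[BA ⟂ BC ⇒ -1x+11=0] ∩ [|C−(11, 7)|²=4]]
2. C_y = 5  [[BA ⟂ BC ⇒ -1x+11=0] ∩ [|C−(11, 7)|²=4]]
   so C = (11, 5)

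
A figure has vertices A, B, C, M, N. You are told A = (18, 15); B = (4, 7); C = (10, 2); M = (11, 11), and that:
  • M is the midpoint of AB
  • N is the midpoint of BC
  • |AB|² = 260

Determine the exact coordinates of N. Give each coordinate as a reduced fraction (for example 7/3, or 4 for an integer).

N = (7, 9/2)

1. N_x = 7  [2·N = B+C = (4, 7)+(10, 2)]
2. N_y = 9/2  [2·N = B+C = (4, 7)+(10, 2)]
   so N = (7, 9/2)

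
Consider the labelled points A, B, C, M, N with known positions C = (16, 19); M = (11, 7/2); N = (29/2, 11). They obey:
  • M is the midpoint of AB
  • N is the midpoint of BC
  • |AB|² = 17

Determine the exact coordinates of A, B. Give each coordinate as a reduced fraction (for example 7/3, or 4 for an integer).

A = (9, 4)
B = (13, 3)

1. B_x = 13  [B = 2·N−C = 2·(29/2, 11)−(16, 19)]
2. B_y = 3  [B = 2·N−C = 2·(29/2, 11)−(16, 19)]
   so B = (13, 3)
3. A_x = 9  [A = 2·M−B = 2·(11, 7/2)−(13, 3)]
4. A_y = 4  [A = 2·M−B = 2·(11, 7/2)−(13, 3)]
   so A = (9, 4)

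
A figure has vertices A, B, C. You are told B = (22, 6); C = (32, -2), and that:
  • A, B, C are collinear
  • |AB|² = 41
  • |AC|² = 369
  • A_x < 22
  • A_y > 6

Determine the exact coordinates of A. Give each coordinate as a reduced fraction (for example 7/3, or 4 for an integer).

1. A_x = 17  [[A, B, C are collinear ⇒ 8x+10y-236=0] ∩ [|A−(22, 6)|²=41]]
2. A_y = 10  [[A, B, C are collinear ⇒ 8x+10y-236=0] ∩ [|A−(22, 6)|²=41]]
   so A = (17, 10)

A = (17, 10)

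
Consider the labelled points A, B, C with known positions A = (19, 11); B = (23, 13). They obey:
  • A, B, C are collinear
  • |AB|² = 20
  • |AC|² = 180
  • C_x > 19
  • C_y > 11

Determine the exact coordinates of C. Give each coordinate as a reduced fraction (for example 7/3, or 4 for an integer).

1. C_x = 31  [[A, B, C are collinear ⇒ -2x+4y-6=0] ∩ [|C−(19, 11)|²=180]]
2. C_y = 17  [[A, B, C are collinear ⇒ -2x+4y-6=0] ∩ [|C−(19, 11)|²=180]]
   so C = (31, 17)

C = (31, 17)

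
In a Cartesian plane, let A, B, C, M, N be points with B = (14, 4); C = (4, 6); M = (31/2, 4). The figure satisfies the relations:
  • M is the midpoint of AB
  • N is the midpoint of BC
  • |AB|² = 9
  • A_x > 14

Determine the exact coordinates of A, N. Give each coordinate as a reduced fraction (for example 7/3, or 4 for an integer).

A = (17, 4)
N = (9, 5)

1. A_x = 17  [A = 2·M−B = 2·(31/2, 4)−(14, 4)]
2. A_y = 4  [A = 2·M−B = 2·(31/2, 4)−(14, 4)]
   so A = (17, 4)
3. N_x = 9  [2·N = B+C = (14, 4)+(4, 6)]
4. N_y = 5  [2·N = B+C = (14, 4)+(4, 6)]
   so N = (9, 5)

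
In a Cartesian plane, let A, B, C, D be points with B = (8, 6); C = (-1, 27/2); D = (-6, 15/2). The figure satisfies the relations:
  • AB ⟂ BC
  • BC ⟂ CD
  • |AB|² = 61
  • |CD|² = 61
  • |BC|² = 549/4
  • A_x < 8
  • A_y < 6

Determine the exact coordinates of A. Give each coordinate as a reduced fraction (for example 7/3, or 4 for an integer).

1. A_x = 3  [[AB ⟂ BC ⇒ 9x-15/2y-27=0] ∩ [|A−(8, 6)|²=61]]
2. A_y = 0  [[AB ⟂ BC ⇒ 9x-15/2y-27=0] ∩ [|A−(8, 6)|²=61]]
   so A = (3, 0)

A = (3, 0)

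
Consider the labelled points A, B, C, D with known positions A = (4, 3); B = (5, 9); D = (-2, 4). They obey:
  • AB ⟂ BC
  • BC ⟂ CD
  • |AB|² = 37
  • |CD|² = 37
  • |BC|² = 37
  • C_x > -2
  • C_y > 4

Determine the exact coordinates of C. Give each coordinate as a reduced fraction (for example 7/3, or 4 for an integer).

1. C_x = -1  [[AB ⟂ BC ⇒ 1x+6y-59=0] ∩ [|C−(-2, 4)|²=37]]
2. C_y = 10  [[AB ⟂ BC ⇒ 1x+6y-59=0] ∩ [|C−(-2, 4)|²=37]]
   so C = (-1, 10)

C = (-1, 10)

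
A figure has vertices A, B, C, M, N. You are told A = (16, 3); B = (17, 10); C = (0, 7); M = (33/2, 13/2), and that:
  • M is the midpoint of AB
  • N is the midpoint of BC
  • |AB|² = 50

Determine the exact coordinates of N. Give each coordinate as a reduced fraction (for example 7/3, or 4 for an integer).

1. N_x = 17/2  [2·N = B+C = (17, 10)+(0, 7)]
2. N_y = 17/2  [2·N = B+C = (17, 10)+(0, 7)]
   so N = (17/2, 17/2)

N = (17/2, 17/2)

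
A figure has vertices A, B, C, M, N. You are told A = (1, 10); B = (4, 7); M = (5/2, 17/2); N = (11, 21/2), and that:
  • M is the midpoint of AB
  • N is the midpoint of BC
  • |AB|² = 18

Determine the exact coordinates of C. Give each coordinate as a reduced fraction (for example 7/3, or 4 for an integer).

1. C_x = 18  [C = 2·N−B = 2·(11, 21/2)−(4, 7)]
2. C_y = 14  [C = 2·N−B = 2·(11, 21/2)−(4, 7)]
   so C = (18, 14)

C = (18, 14)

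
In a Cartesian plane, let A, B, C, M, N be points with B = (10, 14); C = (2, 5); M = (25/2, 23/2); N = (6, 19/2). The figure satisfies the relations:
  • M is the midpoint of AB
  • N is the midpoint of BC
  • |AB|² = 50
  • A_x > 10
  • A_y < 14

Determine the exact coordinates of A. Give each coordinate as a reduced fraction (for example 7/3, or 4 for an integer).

A = (15, 9)

1. A_x = 15  [A = 2·M−B = 2·(25/2, 23/2)−(10, 14)]
2. A_y = 9  [A = 2·M−B = 2·(25/2, 23/2)−(10, 14)]
   so A = (15, 9)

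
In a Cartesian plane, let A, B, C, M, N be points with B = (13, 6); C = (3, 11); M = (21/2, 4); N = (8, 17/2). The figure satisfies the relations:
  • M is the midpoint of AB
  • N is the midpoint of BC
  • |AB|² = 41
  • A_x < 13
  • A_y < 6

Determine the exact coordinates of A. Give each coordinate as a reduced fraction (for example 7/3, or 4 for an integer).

1. A_x = 8  [A = 2·M−B = 2·(21/2, 4)−(13, 6)]
2. A_y = 2  [A = 2·M−B = 2·(21/2, 4)−(13, 6)]
   so A = (8, 2)

A = (8, 2)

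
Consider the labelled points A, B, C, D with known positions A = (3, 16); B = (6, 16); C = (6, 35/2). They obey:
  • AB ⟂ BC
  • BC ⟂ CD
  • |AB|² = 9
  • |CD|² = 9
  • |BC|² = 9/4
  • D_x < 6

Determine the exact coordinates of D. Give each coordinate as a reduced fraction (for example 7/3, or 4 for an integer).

D = (3, 35/2)

1. D_x = 3  [[BC ⟂ CD ⇒ 3/2y-105/4=0] ∩ [|D−(6, 35/2)|²=9]]
2. D_y = 35/2  [[BC ⟂ CD ⇒ 3/2y-105/4=0] ∩ [|D−(6, 35/2)|²=9]]
   so D = (3, 35/2)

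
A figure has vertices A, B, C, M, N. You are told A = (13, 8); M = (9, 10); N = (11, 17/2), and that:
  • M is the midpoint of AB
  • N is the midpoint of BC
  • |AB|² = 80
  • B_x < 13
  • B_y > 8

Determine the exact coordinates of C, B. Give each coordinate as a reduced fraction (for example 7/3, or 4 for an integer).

1. B_x = 5  [B = 2·M−A = 2·(9, 10)−(13, 8)]
2. B_y = 12  [B = 2·M−A = 2·(9, 10)−(13, 8)]
   so B = (5, 12)
3. C_x = 17  [C = 2·N−B = 2·(11, 17/2)−(5, 12)]
4. C_y = 5  [C = 2·N−B = 2·(11, 17/2)−(5, 12)]
   so C = (17, 5)

C = (17, 5)
B = (5, 12)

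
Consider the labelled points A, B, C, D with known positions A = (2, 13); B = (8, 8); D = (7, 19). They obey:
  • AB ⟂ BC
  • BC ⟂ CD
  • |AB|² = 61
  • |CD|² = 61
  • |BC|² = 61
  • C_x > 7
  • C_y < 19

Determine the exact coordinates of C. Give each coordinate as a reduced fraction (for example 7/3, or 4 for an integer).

C = (13, 14)

1. C_x = 13  [[AB ⟂ BC ⇒ 6x-5y-8=0] ∩ [|C−(7, 19)|²=61]]
2. C_y = 14  [[AB ⟂ BC ⇒ 6x-5y-8=0] ∩ [|C−(7, 19)|²=61]]
   so C = (13, 14)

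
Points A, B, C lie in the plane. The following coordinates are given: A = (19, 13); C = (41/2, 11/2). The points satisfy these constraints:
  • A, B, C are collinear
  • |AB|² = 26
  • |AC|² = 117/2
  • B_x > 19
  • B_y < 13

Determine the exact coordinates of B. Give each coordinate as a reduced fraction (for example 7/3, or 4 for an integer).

1. B_x = 20  [[A, B, C are collinear ⇒ -15/2x-3/2y+162=0] ∩ [|B−(19, 13)|²=26]]
2. B_y = 8  [[A, B, C are collinear ⇒ -15/2x-3/2y+162=0] ∩ [|B−(19, 13)|²=26]]
   so B = (20, 8)

B = (20, 8)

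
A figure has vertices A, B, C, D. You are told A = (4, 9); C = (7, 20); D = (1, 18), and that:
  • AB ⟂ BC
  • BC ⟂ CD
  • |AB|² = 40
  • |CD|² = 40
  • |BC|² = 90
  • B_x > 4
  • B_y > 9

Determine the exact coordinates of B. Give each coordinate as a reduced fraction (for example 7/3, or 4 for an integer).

1. B_x = 10  [[BC ⟂ CD ⇒ 6x+2y-82=0] ∩ [|B−(4, 9)|²=40]]
2. B_y = 11  [[BC ⟂ CD ⇒ 6x+2y-82=0] ∩ [|B−(4, 9)|²=40]]
   so B = (10, 11)

B = (10, 11)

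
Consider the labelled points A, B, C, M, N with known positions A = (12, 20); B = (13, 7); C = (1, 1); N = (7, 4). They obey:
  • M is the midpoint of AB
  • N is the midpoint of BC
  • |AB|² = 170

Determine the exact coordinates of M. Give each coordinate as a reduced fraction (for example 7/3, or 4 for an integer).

1. M_x = 25/2  [2·M = A+B = (12, 20)+(13, 7)]
2. M_y = 27/2  [2·M = A+B = (12, 20)+(13, 7)]
   so M = (25/2, 27/2)

M = (25/2, 27/2)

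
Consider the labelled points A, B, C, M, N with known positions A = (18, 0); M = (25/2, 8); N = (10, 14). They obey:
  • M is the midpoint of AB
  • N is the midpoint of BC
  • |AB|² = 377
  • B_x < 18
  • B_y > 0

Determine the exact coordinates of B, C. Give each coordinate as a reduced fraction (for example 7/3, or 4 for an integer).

1. B_x = 7  [B = 2·M−A = 2·(25/2, 8)−(18, 0)]
2. B_y = 16  [B = 2·M−A = 2·(25/2, 8)−(18, 0)]
   so B = (7, 16)
3. C_x = 13  [C = 2·N−B = 2·(10, 14)−(7, 16)]
4. C_y = 12  [C = 2·N−B = 2·(10, 14)−(7, 16)]
   so C = (13, 12)

B = (7, 16)
C = (13, 12)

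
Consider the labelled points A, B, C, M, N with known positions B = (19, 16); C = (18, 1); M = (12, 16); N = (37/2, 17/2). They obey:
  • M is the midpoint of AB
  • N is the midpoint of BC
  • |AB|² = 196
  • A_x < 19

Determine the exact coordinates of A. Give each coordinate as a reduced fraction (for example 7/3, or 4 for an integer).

A = (5, 16)

1. A_x = 5  [A = 2·M−B = 2·(12, 16)−(19, 16)]
2. A_y = 16  [A = 2·M−B = 2·(12, 16)−(19, 16)]
   so A = (5, 16)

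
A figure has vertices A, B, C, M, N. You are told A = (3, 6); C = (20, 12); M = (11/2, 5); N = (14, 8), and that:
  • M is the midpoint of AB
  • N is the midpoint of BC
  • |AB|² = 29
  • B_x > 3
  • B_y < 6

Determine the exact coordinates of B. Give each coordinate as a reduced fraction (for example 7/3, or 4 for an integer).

B = (8, 4)

1. B_x = 8  [B = 2·M−A = 2·(11/2, 5)−(3, 6)]
2. B_y = 4  [B = 2·M−A = 2·(11/2, 5)−(3, 6)]
   so B = (8, 4)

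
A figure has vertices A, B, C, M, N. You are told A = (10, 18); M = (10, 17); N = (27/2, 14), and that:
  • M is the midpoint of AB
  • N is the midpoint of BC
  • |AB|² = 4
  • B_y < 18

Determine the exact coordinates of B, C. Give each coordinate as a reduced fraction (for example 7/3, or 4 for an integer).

B = (10, 16)
C = (17, 12)

1. B_x = 10  [B = 2·M−A = 2·(10, 17)−(10, 18)]
2. B_y = 16  [B = 2·M−A = 2·(10, 17)−(10, 18)]
   so B = (10, 16)
3. C_x = 17  [C = 2·N−B = 2·(27/2, 14)−(10, 16)]
4. C_y = 12  [C = 2·N−B = 2·(27/2, 14)−(10, 16)]
   so C = (17, 12)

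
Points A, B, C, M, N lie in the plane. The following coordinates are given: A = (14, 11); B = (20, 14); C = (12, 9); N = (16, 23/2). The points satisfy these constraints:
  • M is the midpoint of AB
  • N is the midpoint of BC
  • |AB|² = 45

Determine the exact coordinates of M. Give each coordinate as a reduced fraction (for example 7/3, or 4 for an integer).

M = (17, 25/2)

1. M_x = 17  [2·M = A+B = (14, 11)+(20, 14)]
2. M_y = 25/2  [2·M = A+B = (14, 11)+(20, 14)]
   so M = (17, 25/2)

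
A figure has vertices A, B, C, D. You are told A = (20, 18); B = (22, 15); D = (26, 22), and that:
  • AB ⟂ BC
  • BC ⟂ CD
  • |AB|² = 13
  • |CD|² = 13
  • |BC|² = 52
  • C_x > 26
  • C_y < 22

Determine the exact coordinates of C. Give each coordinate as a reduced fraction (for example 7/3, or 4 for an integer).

C = (28, 19)

1. C_x = 28  [[AB ⟂ BC ⇒ 2x-3y+1=0] ∩ [|C−(26, 22)|²=13]]
2. C_y = 19  [[AB ⟂ BC ⇒ 2x-3y+1=0] ∩ [|C−(26, 22)|²=13]]
   so C = (28, 19)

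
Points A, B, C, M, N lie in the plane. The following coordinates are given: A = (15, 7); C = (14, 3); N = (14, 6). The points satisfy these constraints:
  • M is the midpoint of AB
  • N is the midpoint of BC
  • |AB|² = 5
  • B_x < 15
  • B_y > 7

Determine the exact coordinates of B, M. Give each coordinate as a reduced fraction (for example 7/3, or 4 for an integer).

B = (14, 9)
M = (29/2, 8)

1. B_x = 14  [B = 2·N−C = 2·(14, 6)−(14, 3)]
2. B_y = 9  [B = 2·N−C = 2·(14, 6)−(14, 3)]
   so B = (14, 9)
3. M_x = 29/2  [2·M = A+B = (15, 7)+(14, 9)]
4. M_y = 8  [2·M = A+B = (15, 7)+(14, 9)]
   so M = (29/2, 8)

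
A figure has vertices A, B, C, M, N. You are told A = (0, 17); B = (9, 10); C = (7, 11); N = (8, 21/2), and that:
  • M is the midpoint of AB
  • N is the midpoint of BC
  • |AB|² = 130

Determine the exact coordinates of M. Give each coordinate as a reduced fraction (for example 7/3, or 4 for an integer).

1. M_x = 9/2  [2·M = A+B = (0, 17)+(9, 10)]
2. M_y = 27/2  [2·M = A+B = (0, 17)+(9, 10)]
   so M = (9/2, 27/2)

M = (9/2, 27/2)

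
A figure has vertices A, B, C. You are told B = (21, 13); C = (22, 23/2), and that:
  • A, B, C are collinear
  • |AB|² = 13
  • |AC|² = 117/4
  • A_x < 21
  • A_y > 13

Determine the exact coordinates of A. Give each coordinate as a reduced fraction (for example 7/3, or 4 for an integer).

1. A_x = 19  [[A, B, C are collinear ⇒ 3/2x+1y-89/2=0] ∩ [|A−(21, 13)|²=13]]
2. A_y = 16  [[A, B, C are collinear ⇒ 3/2x+1y-89/2=0] ∩ [|A−(21, 13)|²=13]]
   so A = (19, 16)

A = (19, 16)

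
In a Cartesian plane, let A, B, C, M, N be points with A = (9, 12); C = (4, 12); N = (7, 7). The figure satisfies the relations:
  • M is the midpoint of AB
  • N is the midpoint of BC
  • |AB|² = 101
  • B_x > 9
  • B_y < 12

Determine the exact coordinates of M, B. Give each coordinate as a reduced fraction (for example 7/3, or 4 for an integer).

M = (19/2, 7)
B = (10, 2)

1. B_x = 10  [B = 2·N−C = 2·(7, 7)−(4, 12)]
2. B_y = 2  [B = 2·N−C = 2·(7, 7)−(4, 12)]
   so B = (10, 2)
3. M_x = 19/2  [2·M = A+B = (9, 12)+(10, 2)]
4. M_y = 7  [2·M = A+B = (9, 12)+(10, 2)]
   so M = (19/2, 7)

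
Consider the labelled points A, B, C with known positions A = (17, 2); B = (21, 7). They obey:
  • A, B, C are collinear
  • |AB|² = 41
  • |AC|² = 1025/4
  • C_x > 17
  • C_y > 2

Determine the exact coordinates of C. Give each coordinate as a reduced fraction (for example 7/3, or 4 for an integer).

1. C_x = 27  [[A, B, C are collinear ⇒ -5x+4y+77=0] ∩ [|C−(17, 2)|²=1025/4]]
2. C_y = 29/2  [[A, B, C are collinear ⇒ -5x+4y+77=0] ∩ [|C−(17, 2)|²=1025/4]]
   so C = (27, 29/2)

C = (27, 29/2)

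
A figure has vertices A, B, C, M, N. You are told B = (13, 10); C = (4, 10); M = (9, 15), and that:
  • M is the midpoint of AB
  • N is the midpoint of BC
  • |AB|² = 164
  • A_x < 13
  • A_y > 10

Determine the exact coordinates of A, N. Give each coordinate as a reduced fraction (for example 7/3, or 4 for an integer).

A = (5, 20)
N = (17/2, 10)

1. A_x = 5  [A = 2·M−B = 2·(9, 15)−(13, 10)]
2. A_y = 20  [A = 2·M−B = 2·(9, 15)−(13, 10)]
   so A = (5, 20)
3. N_x = 17/2  [2·N = B+C = (13, 10)+(4, 10)]
4. N_y = 10  [2·N = B+C = (13, 10)+(4, 10)]
   so N = (17/2, 10)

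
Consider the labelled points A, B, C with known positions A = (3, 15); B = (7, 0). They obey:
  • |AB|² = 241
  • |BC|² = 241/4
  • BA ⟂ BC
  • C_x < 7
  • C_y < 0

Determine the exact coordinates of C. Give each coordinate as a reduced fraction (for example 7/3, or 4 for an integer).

1. C_x = -1/2  [[BA ⟂ BC ⇒ -4x+15y+28=0] ∩ [|C−(7, 0)|²=241/4]]
2. C_y = -2  [[BA ⟂ BC ⇒ -4x+15y+28=0] ∩ [|C−(7, 0)|²=241/4]]
   so C = (-1/2, -2)

C = (-1/2, -2)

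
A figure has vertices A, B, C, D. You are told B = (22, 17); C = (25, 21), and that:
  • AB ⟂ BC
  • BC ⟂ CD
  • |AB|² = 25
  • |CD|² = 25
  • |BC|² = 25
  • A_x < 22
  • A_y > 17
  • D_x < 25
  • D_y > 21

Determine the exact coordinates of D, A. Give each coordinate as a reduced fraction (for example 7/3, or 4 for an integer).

D = (21, 24)
A = (18, 20)

1. D_x = 21  [[BC ⟂ CD ⇒ 3x+4y-159=0] ∩ [|D−(25, 21)|²=25]]
2. D_y = 24  [[BC ⟂ CD ⇒ 3x+4y-159=0] ∩ [|D−(25, 21)|²=25]]
   so D = (21, 24)
3. A_x = 18  [[AB ⟂ BC ⇒ -3x-4y+134=0] ∩ [|A−(22, 17)|²=25]]
4. A_y = 20  [[AB ⟂ BC ⇒ -3x-4y+134=0] ∩ [|A−(22, 17)|²=25]]
   so A = (18, 20)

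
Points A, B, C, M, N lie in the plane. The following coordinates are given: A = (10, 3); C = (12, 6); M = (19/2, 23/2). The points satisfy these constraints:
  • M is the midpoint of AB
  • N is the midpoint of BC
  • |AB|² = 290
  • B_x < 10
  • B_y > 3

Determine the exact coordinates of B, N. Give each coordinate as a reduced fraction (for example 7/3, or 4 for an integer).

1. B_x = 9  [B = 2·M−A = 2·(19/2, 23/2)−(10, 3)]
2. B_y = 20  [B = 2·M−A = 2·(19/2, 23/2)−(10, 3)]
   so B = (9, 20)
3. N_x = 21/2  [2·N = B+C = (9, 20)+(12, 6)]
4. N_y = 13  [2·N = B+C = (9, 20)+(12, 6)]
   so N = (21/2, 13)

B = (9, 20)
N = (21/2, 13)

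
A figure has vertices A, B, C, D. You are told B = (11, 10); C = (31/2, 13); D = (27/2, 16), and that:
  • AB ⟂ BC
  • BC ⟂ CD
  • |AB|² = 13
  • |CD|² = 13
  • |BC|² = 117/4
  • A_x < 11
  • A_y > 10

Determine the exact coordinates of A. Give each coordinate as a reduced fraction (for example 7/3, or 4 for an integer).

A = (9, 13)

1. A_x = 9  [[AB ⟂ BC ⇒ -9/2x-3y+159/2=0] ∩ [|A−(11, 10)|²=13]]
2. A_y = 13  [[AB ⟂ BC ⇒ -9/2x-3y+159/2=0] ∩ [|A−(11, 10)|²=13]]
   so A = (9, 13)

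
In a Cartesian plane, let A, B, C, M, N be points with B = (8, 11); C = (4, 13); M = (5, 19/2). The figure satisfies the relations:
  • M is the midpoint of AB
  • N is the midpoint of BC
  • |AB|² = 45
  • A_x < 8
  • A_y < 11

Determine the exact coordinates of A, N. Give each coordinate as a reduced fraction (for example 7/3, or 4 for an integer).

A = (2, 8)
N = (6, 12)

1. A_x = 2  [A = 2·M−B = 2·(5, 19/2)−(8, 11)]
2. A_y = 8  [A = 2·M−B = 2·(5, 19/2)−(8, 11)]
   so A = (2, 8)
3. N_x = 6  [2·N = B+C = (8, 11)+(4, 13)]
4. N_y = 12  [2·N = B+C = (8, 11)+(4, 13)]
   so N = (6, 12)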